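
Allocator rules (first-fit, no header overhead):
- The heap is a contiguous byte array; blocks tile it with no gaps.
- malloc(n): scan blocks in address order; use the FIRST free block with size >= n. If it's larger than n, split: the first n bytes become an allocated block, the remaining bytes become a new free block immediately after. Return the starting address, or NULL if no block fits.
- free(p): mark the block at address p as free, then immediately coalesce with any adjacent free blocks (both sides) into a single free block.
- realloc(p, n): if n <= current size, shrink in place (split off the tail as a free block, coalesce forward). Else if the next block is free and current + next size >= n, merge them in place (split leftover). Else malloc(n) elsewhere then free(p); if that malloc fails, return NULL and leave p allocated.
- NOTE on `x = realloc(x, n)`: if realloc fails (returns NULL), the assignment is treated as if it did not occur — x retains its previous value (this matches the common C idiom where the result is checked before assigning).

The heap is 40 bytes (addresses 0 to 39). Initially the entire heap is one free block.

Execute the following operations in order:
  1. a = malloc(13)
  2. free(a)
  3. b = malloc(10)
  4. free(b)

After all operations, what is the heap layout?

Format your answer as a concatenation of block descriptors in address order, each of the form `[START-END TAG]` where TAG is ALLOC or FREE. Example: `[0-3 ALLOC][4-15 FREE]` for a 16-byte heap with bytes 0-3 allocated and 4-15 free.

Answer: [0-39 FREE]

Derivation:
Op 1: a = malloc(13) -> a = 0; heap: [0-12 ALLOC][13-39 FREE]
Op 2: free(a) -> (freed a); heap: [0-39 FREE]
Op 3: b = malloc(10) -> b = 0; heap: [0-9 ALLOC][10-39 FREE]
Op 4: free(b) -> (freed b); heap: [0-39 FREE]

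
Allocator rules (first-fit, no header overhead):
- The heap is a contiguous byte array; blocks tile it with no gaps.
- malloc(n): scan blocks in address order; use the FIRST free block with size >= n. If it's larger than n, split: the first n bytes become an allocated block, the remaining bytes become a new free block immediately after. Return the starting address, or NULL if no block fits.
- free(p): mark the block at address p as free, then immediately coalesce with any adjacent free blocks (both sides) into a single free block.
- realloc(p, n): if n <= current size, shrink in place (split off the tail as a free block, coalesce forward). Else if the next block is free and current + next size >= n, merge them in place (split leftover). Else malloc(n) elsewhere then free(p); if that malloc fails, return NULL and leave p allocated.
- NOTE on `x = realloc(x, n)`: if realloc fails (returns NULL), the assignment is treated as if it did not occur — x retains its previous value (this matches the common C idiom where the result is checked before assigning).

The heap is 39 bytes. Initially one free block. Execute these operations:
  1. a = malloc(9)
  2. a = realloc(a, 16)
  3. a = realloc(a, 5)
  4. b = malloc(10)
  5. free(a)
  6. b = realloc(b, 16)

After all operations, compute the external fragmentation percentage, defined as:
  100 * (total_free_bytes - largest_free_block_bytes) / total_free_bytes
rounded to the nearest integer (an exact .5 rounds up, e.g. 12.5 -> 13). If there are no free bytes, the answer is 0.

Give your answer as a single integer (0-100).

Answer: 22

Derivation:
Op 1: a = malloc(9) -> a = 0; heap: [0-8 ALLOC][9-38 FREE]
Op 2: a = realloc(a, 16) -> a = 0; heap: [0-15 ALLOC][16-38 FREE]
Op 3: a = realloc(a, 5) -> a = 0; heap: [0-4 ALLOC][5-38 FREE]
Op 4: b = malloc(10) -> b = 5; heap: [0-4 ALLOC][5-14 ALLOC][15-38 FREE]
Op 5: free(a) -> (freed a); heap: [0-4 FREE][5-14 ALLOC][15-38 FREE]
Op 6: b = realloc(b, 16) -> b = 5; heap: [0-4 FREE][5-20 ALLOC][21-38 FREE]
Free blocks: [5 18] total_free=23 largest=18 -> 100*(23-18)/23 = 500/23 ≈ 21.739 -> rounds to 22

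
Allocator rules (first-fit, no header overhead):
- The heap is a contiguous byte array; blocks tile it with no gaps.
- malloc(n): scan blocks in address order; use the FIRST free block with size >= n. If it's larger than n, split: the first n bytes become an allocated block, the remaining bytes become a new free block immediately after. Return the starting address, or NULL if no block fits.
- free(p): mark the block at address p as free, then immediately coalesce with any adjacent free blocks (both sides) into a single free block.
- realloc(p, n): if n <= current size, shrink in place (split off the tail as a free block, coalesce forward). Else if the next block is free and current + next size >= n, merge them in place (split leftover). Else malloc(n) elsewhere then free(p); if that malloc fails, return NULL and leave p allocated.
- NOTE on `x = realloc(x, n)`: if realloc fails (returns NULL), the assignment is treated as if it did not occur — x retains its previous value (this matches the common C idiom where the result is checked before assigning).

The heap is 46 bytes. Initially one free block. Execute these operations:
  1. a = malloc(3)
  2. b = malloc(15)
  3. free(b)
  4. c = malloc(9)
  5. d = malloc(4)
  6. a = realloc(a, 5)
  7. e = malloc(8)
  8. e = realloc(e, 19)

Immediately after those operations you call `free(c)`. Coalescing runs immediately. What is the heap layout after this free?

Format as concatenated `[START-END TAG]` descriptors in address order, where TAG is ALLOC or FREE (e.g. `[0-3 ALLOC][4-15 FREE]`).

Answer: [0-11 FREE][12-15 ALLOC][16-20 ALLOC][21-39 ALLOC][40-45 FREE]

Derivation:
Op 1: a = malloc(3) -> a = 0; heap: [0-2 ALLOC][3-45 FREE]
Op 2: b = malloc(15) -> b = 3; heap: [0-2 ALLOC][3-17 ALLOC][18-45 FREE]
Op 3: free(b) -> (freed b); heap: [0-2 ALLOC][3-45 FREE]
Op 4: c = malloc(9) -> c = 3; heap: [0-2 ALLOC][3-11 ALLOC][12-45 FREE]
Op 5: d = malloc(4) -> d = 12; heap: [0-2 ALLOC][3-11 ALLOC][12-15 ALLOC][16-45 FREE]
Op 6: a = realloc(a, 5) -> a = 16; heap: [0-2 FREE][3-11 ALLOC][12-15 ALLOC][16-20 ALLOC][21-45 FREE]
Op 7: e = malloc(8) -> e = 21; heap: [0-2 FREE][3-11 ALLOC][12-15 ALLOC][16-20 ALLOC][21-28 ALLOC][29-45 FREE]
Op 8: e = realloc(e, 19) -> e = 21; heap: [0-2 FREE][3-11 ALLOC][12-15 ALLOC][16-20 ALLOC][21-39 ALLOC][40-45 FREE]
free(c): c = 3 -> block [3-11 ALLOC]; mark free, coalesce with adjacent free neighbors -> [0-11 FREE][12-15 ALLOC][16-20 ALLOC][21-39 ALLOC][40-45 FREE]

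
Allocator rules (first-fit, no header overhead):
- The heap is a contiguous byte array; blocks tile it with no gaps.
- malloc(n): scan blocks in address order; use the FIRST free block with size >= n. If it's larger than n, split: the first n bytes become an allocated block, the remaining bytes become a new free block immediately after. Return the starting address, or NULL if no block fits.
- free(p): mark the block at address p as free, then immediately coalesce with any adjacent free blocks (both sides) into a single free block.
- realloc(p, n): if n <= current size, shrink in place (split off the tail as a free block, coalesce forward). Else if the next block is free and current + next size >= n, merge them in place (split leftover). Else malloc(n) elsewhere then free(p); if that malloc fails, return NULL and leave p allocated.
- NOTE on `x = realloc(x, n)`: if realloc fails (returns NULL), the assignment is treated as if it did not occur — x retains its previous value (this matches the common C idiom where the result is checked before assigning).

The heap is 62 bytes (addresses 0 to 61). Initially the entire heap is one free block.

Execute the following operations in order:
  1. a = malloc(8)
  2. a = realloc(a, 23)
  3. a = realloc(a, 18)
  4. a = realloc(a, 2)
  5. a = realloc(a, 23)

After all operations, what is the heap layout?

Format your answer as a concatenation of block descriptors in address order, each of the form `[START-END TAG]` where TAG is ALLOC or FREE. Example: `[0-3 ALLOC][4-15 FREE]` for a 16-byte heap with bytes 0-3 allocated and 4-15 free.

Op 1: a = malloc(8) -> a = 0; heap: [0-7 ALLOC][8-61 FREE]
Op 2: a = realloc(a, 23) -> a = 0; heap: [0-22 ALLOC][23-61 FREE]
Op 3: a = realloc(a, 18) -> a = 0; heap: [0-17 ALLOC][18-61 FREE]
Op 4: a = realloc(a, 2) -> a = 0; heap: [0-1 ALLOC][2-61 FREE]
Op 5: a = realloc(a, 23) -> a = 0; heap: [0-22 ALLOC][23-61 FREE]

Answer: [0-22 ALLOC][23-61 FREE]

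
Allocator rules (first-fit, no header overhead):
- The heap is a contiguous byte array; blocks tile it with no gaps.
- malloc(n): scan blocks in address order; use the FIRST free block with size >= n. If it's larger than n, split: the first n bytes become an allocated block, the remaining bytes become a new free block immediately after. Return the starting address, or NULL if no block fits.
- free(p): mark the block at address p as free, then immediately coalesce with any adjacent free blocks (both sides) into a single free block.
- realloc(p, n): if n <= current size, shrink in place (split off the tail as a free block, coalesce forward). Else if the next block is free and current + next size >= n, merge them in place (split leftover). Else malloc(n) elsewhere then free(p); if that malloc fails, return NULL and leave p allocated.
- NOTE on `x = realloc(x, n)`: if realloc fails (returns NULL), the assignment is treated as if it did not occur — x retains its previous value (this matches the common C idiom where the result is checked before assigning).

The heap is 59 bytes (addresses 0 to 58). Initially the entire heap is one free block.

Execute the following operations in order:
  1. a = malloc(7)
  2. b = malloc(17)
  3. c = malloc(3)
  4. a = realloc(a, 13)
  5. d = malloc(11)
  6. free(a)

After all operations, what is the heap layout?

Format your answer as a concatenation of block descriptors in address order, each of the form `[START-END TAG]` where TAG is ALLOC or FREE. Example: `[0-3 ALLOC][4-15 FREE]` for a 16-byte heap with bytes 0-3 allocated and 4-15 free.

Answer: [0-6 FREE][7-23 ALLOC][24-26 ALLOC][27-39 FREE][40-50 ALLOC][51-58 FREE]

Derivation:
Op 1: a = malloc(7) -> a = 0; heap: [0-6 ALLOC][7-58 FREE]
Op 2: b = malloc(17) -> b = 7; heap: [0-6 ALLOC][7-23 ALLOC][24-58 FREE]
Op 3: c = malloc(3) -> c = 24; heap: [0-6 ALLOC][7-23 ALLOC][24-26 ALLOC][27-58 FREE]
Op 4: a = realloc(a, 13) -> a = 27; heap: [0-6 FREE][7-23 ALLOC][24-26 ALLOC][27-39 ALLOC][40-58 FREE]
Op 5: d = malloc(11) -> d = 40; heap: [0-6 FREE][7-23 ALLOC][24-26 ALLOC][27-39 ALLOC][40-50 ALLOC][51-58 FREE]
Op 6: free(a) -> (freed a); heap: [0-6 FREE][7-23 ALLOC][24-26 ALLOC][27-39 FREE][40-50 ALLOC][51-58 FREE]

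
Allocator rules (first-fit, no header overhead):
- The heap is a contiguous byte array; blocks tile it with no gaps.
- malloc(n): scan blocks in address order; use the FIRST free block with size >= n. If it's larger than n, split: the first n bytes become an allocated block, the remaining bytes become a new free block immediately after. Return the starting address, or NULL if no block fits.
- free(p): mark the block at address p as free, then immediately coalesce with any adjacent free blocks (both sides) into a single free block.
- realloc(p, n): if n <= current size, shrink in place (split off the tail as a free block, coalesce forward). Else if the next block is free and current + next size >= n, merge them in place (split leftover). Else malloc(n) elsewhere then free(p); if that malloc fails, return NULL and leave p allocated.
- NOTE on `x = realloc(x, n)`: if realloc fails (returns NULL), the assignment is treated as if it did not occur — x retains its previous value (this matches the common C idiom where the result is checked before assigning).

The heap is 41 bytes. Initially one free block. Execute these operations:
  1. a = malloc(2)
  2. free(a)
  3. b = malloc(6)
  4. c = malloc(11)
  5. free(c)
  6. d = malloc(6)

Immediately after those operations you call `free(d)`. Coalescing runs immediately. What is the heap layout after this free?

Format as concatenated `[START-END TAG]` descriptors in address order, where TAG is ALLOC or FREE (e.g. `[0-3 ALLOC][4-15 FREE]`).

Op 1: a = malloc(2) -> a = 0; heap: [0-1 ALLOC][2-40 FREE]
Op 2: free(a) -> (freed a); heap: [0-40 FREE]
Op 3: b = malloc(6) -> b = 0; heap: [0-5 ALLOC][6-40 FREE]
Op 4: c = malloc(11) -> c = 6; heap: [0-5 ALLOC][6-16 ALLOC][17-40 FREE]
Op 5: free(c) -> (freed c); heap: [0-5 ALLOC][6-40 FREE]
Op 6: d = malloc(6) -> d = 6; heap: [0-5 ALLOC][6-11 ALLOC][12-40 FREE]
free(d): d = 6 -> block [6-11 ALLOC]; mark free, coalesce with adjacent free neighbors -> [0-5 ALLOC][6-40 FREE]

Answer: [0-5 ALLOC][6-40 FREE]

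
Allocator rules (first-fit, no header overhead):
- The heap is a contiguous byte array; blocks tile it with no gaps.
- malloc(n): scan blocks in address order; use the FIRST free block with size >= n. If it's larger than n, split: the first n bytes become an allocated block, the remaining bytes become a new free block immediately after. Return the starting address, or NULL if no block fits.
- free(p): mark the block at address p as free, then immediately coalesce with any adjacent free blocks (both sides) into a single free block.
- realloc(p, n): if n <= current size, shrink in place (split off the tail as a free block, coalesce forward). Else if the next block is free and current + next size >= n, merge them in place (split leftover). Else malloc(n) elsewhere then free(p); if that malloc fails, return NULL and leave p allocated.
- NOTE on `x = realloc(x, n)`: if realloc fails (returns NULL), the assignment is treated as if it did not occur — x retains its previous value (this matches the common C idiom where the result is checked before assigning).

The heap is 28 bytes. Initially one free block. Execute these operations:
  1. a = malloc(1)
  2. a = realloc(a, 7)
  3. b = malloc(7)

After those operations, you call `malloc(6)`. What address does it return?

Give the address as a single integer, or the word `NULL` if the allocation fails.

Answer: 14

Derivation:
Op 1: a = malloc(1) -> a = 0; heap: [0-0 ALLOC][1-27 FREE]
Op 2: a = realloc(a, 7) -> a = 0; heap: [0-6 ALLOC][7-27 FREE]
Op 3: b = malloc(7) -> b = 7; heap: [0-6 ALLOC][7-13 ALLOC][14-27 FREE]
malloc(6): first-fit scan over [0-6 ALLOC][7-13 ALLOC][14-27 FREE] -> 14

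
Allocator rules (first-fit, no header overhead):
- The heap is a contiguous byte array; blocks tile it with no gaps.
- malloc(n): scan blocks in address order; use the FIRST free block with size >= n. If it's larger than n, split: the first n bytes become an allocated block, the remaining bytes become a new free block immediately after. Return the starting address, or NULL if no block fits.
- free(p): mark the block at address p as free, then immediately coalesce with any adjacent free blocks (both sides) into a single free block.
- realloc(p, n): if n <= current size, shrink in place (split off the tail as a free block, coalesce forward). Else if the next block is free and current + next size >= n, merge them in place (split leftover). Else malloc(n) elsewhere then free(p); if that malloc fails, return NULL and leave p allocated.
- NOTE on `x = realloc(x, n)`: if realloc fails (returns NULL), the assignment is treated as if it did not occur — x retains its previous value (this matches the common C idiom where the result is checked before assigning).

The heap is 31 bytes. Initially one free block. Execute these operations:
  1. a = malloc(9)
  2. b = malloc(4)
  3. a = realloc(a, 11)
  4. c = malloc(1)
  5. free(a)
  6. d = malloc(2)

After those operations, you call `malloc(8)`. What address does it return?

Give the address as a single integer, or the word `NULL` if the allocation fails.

Op 1: a = malloc(9) -> a = 0; heap: [0-8 ALLOC][9-30 FREE]
Op 2: b = malloc(4) -> b = 9; heap: [0-8 ALLOC][9-12 ALLOC][13-30 FREE]
Op 3: a = realloc(a, 11) -> a = 13; heap: [0-8 FREE][9-12 ALLOC][13-23 ALLOC][24-30 FREE]
Op 4: c = malloc(1) -> c = 0; heap: [0-0 ALLOC][1-8 FREE][9-12 ALLOC][13-23 ALLOC][24-30 FREE]
Op 5: free(a) -> (freed a); heap: [0-0 ALLOC][1-8 FREE][9-12 ALLOC][13-30 FREE]
Op 6: d = malloc(2) -> d = 1; heap: [0-0 ALLOC][1-2 ALLOC][3-8 FREE][9-12 ALLOC][13-30 FREE]
malloc(8): first-fit scan over [0-0 ALLOC][1-2 ALLOC][3-8 FREE][9-12 ALLOC][13-30 FREE] -> 13

Answer: 13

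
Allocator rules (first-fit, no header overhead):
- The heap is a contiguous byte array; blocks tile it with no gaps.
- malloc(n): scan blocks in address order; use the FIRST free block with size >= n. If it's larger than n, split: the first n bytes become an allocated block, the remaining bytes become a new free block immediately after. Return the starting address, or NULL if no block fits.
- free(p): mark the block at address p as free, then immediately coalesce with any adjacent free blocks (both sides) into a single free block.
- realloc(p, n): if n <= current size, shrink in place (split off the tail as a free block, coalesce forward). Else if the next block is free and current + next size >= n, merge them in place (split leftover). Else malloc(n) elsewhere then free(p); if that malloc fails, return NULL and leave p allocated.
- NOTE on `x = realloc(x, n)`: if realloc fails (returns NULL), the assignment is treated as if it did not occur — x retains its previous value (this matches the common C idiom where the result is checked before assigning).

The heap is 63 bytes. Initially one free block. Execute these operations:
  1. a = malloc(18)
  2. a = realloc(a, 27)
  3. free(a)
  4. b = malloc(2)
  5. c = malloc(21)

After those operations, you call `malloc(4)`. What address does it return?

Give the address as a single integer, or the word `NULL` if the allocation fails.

Answer: 23

Derivation:
Op 1: a = malloc(18) -> a = 0; heap: [0-17 ALLOC][18-62 FREE]
Op 2: a = realloc(a, 27) -> a = 0; heap: [0-26 ALLOC][27-62 FREE]
Op 3: free(a) -> (freed a); heap: [0-62 FREE]
Op 4: b = malloc(2) -> b = 0; heap: [0-1 ALLOC][2-62 FREE]
Op 5: c = malloc(21) -> c = 2; heap: [0-1 ALLOC][2-22 ALLOC][23-62 FREE]
malloc(4): first-fit scan over [0-1 ALLOC][2-22 ALLOC][23-62 FREE] -> 23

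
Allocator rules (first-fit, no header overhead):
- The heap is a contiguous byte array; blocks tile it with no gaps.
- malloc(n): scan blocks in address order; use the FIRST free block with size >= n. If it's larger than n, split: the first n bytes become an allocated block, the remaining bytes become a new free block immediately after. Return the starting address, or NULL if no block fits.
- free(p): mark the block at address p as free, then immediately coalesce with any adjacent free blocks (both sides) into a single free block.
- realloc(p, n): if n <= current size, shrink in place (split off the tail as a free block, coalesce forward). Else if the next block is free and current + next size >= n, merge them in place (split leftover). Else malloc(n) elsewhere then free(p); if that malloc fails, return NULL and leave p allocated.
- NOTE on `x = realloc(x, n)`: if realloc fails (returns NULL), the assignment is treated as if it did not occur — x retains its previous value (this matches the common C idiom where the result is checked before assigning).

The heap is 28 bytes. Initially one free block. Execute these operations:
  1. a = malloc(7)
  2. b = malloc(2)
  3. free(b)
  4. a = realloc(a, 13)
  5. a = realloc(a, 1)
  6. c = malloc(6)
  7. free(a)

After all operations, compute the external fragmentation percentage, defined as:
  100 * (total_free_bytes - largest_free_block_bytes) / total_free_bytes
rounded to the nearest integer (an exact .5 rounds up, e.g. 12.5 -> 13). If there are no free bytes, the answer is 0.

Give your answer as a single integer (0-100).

Op 1: a = malloc(7) -> a = 0; heap: [0-6 ALLOC][7-27 FREE]
Op 2: b = malloc(2) -> b = 7; heap: [0-6 ALLOC][7-8 ALLOC][9-27 FREE]
Op 3: free(b) -> (freed b); heap: [0-6 ALLOC][7-27 FREE]
Op 4: a = realloc(a, 13) -> a = 0; heap: [0-12 ALLOC][13-27 FREE]
Op 5: a = realloc(a, 1) -> a = 0; heap: [0-0 ALLOC][1-27 FREE]
Op 6: c = malloc(6) -> c = 1; heap: [0-0 ALLOC][1-6 ALLOC][7-27 FREE]
Op 7: free(a) -> (freed a); heap: [0-0 FREE][1-6 ALLOC][7-27 FREE]
Free blocks: [1 21] total_free=22 largest=21 -> 100*(22-21)/22 = 100/22 ≈ 4.545 -> rounds to 5

Answer: 5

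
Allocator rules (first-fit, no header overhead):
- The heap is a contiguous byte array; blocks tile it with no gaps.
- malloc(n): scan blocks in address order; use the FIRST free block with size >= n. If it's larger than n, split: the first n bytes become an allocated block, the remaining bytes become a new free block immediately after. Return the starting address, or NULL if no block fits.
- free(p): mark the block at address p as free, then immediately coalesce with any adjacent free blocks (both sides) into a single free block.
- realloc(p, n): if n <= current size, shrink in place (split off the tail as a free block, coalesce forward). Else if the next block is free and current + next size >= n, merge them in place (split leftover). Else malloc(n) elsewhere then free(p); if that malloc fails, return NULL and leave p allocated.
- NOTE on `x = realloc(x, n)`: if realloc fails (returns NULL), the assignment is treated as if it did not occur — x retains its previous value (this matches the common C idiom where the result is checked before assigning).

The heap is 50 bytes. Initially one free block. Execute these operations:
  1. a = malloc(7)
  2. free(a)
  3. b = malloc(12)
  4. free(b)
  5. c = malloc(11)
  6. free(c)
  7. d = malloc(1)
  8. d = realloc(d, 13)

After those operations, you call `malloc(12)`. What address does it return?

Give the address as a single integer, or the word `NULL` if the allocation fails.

Answer: 13

Derivation:
Op 1: a = malloc(7) -> a = 0; heap: [0-6 ALLOC][7-49 FREE]
Op 2: free(a) -> (freed a); heap: [0-49 FREE]
Op 3: b = malloc(12) -> b = 0; heap: [0-11 ALLOC][12-49 FREE]
Op 4: free(b) -> (freed b); heap: [0-49 FREE]
Op 5: c = malloc(11) -> c = 0; heap: [0-10 ALLOC][11-49 FREE]
Op 6: free(c) -> (freed c); heap: [0-49 FREE]
Op 7: d = malloc(1) -> d = 0; heap: [0-0 ALLOC][1-49 FREE]
Op 8: d = realloc(d, 13) -> d = 0; heap: [0-12 ALLOC][13-49 FREE]
malloc(12): first-fit scan over [0-12 ALLOC][13-49 FREE] -> 13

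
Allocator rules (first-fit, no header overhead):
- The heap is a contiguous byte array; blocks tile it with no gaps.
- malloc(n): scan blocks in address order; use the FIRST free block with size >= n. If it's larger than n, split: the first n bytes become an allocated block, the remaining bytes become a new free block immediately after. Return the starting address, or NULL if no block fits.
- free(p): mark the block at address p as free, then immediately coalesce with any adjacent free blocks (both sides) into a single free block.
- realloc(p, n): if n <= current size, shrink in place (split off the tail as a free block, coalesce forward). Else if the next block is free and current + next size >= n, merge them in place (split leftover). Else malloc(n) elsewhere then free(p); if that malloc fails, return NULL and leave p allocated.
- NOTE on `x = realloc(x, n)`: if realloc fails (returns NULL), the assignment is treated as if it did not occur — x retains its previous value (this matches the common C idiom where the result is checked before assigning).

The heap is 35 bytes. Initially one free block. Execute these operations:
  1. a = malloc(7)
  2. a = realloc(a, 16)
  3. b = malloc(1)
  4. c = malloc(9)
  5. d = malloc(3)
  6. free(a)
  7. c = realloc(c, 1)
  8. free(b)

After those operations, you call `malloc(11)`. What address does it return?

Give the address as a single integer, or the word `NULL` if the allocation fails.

Op 1: a = malloc(7) -> a = 0; heap: [0-6 ALLOC][7-34 FREE]
Op 2: a = realloc(a, 16) -> a = 0; heap: [0-15 ALLOC][16-34 FREE]
Op 3: b = malloc(1) -> b = 16; heap: [0-15 ALLOC][16-16 ALLOC][17-34 FREE]
Op 4: c = malloc(9) -> c = 17; heap: [0-15 ALLOC][16-16 ALLOC][17-25 ALLOC][26-34 FREE]
Op 5: d = malloc(3) -> d = 26; heap: [0-15 ALLOC][16-16 ALLOC][17-25 ALLOC][26-28 ALLOC][29-34 FREE]
Op 6: free(a) -> (freed a); heap: [0-15 FREE][16-16 ALLOC][17-25 ALLOC][26-28 ALLOC][29-34 FREE]
Op 7: c = realloc(c, 1) -> c = 17; heap: [0-15 FREE][16-16 ALLOC][17-17 ALLOC][18-25 FREE][26-28 ALLOC][29-34 FREE]
Op 8: free(b) -> (freed b); heap: [0-16 FREE][17-17 ALLOC][18-25 FREE][26-28 ALLOC][29-34 FREE]
malloc(11): first-fit scan over [0-16 FREE][17-17 ALLOC][18-25 FREE][26-28 ALLOC][29-34 FREE] -> 0

Answer: 0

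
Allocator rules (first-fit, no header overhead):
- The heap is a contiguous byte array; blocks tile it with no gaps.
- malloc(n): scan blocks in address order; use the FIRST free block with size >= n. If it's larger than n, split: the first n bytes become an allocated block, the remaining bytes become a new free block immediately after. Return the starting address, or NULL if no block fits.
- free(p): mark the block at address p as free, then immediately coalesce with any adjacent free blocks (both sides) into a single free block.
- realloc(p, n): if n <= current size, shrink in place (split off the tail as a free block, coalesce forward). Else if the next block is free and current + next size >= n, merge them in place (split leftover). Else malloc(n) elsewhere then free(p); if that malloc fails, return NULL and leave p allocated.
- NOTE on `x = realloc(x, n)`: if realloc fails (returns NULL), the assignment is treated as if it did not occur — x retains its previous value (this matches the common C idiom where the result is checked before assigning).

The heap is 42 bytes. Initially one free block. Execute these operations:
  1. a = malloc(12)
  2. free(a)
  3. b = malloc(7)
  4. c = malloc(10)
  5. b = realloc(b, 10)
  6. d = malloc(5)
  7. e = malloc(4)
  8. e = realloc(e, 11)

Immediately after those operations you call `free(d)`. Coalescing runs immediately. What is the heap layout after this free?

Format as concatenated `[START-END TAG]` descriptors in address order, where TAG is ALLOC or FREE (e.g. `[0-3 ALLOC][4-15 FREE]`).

Op 1: a = malloc(12) -> a = 0; heap: [0-11 ALLOC][12-41 FREE]
Op 2: free(a) -> (freed a); heap: [0-41 FREE]
Op 3: b = malloc(7) -> b = 0; heap: [0-6 ALLOC][7-41 FREE]
Op 4: c = malloc(10) -> c = 7; heap: [0-6 ALLOC][7-16 ALLOC][17-41 FREE]
Op 5: b = realloc(b, 10) -> b = 17; heap: [0-6 FREE][7-16 ALLOC][17-26 ALLOC][27-41 FREE]
Op 6: d = malloc(5) -> d = 0; heap: [0-4 ALLOC][5-6 FREE][7-16 ALLOC][17-26 ALLOC][27-41 FREE]
Op 7: e = malloc(4) -> e = 27; heap: [0-4 ALLOC][5-6 FREE][7-16 ALLOC][17-26 ALLOC][27-30 ALLOC][31-41 FREE]
Op 8: e = realloc(e, 11) -> e = 27; heap: [0-4 ALLOC][5-6 FREE][7-16 ALLOC][17-26 ALLOC][27-37 ALLOC][38-41 FREE]
free(d): d = 0 -> block [0-4 ALLOC]; mark free, coalesce with adjacent free neighbors -> [0-6 FREE][7-16 ALLOC][17-26 ALLOC][27-37 ALLOC][38-41 FREE]

Answer: [0-6 FREE][7-16 ALLOC][17-26 ALLOC][27-37 ALLOC][38-41 FREE]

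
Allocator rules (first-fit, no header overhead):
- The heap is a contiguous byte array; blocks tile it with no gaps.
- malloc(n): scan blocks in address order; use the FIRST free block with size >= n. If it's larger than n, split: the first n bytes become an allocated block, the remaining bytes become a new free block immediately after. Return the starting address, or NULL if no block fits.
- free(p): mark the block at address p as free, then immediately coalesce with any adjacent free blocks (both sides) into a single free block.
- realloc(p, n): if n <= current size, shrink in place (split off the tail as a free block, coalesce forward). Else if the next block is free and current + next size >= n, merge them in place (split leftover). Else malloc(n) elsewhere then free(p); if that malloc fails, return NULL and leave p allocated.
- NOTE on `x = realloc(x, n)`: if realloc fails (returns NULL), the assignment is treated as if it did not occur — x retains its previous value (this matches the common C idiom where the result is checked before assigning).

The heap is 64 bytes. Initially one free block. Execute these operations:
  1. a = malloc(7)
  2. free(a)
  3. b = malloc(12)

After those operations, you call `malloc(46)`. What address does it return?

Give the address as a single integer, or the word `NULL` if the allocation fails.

Answer: 12

Derivation:
Op 1: a = malloc(7) -> a = 0; heap: [0-6 ALLOC][7-63 FREE]
Op 2: free(a) -> (freed a); heap: [0-63 FREE]
Op 3: b = malloc(12) -> b = 0; heap: [0-11 ALLOC][12-63 FREE]
malloc(46): first-fit scan over [0-11 ALLOC][12-63 FREE] -> 12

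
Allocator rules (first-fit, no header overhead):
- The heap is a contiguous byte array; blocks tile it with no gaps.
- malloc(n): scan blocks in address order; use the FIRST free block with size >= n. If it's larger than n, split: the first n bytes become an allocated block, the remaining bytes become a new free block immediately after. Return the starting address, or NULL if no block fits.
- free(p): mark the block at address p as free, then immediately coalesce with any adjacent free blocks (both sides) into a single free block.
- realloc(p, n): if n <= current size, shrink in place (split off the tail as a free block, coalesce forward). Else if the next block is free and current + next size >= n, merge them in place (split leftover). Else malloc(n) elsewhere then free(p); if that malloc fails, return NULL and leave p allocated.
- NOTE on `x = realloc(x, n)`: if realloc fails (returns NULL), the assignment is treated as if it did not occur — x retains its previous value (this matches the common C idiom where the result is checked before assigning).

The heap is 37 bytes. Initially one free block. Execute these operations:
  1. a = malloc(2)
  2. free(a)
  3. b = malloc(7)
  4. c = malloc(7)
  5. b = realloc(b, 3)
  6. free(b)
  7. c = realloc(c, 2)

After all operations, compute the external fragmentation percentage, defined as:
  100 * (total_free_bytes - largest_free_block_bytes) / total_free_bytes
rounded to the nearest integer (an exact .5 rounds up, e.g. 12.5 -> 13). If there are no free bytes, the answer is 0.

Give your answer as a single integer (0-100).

Op 1: a = malloc(2) -> a = 0; heap: [0-1 ALLOC][2-36 FREE]
Op 2: free(a) -> (freed a); heap: [0-36 FREE]
Op 3: b = malloc(7) -> b = 0; heap: [0-6 ALLOC][7-36 FREE]
Op 4: c = malloc(7) -> c = 7; heap: [0-6 ALLOC][7-13 ALLOC][14-36 FREE]
Op 5: b = realloc(b, 3) -> b = 0; heap: [0-2 ALLOC][3-6 FREE][7-13 ALLOC][14-36 FREE]
Op 6: free(b) -> (freed b); heap: [0-6 FREE][7-13 ALLOC][14-36 FREE]
Op 7: c = realloc(c, 2) -> c = 7; heap: [0-6 FREE][7-8 ALLOC][9-36 FREE]
Free blocks: [7 28] total_free=35 largest=28 -> 100*(35-28)/35 = 700/35 = 20

Answer: 20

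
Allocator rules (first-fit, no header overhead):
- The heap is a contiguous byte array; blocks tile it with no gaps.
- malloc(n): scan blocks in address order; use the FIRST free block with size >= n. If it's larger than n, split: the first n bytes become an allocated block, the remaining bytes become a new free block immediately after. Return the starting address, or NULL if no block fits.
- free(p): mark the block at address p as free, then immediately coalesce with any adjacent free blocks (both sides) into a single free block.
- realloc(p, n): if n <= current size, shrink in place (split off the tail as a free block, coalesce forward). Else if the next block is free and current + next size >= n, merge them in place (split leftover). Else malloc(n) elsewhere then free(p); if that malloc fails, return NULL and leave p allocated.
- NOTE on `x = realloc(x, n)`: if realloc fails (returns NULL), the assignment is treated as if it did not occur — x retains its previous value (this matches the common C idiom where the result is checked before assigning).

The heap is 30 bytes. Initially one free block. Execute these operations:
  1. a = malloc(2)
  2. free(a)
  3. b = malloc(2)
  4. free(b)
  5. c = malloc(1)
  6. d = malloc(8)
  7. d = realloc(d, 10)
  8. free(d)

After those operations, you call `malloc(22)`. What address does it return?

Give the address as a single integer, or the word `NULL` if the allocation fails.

Answer: 1

Derivation:
Op 1: a = malloc(2) -> a = 0; heap: [0-1 ALLOC][2-29 FREE]
Op 2: free(a) -> (freed a); heap: [0-29 FREE]
Op 3: b = malloc(2) -> b = 0; heap: [0-1 ALLOC][2-29 FREE]
Op 4: free(b) -> (freed b); heap: [0-29 FREE]
Op 5: c = malloc(1) -> c = 0; heap: [0-0 ALLOC][1-29 FREE]
Op 6: d = malloc(8) -> d = 1; heap: [0-0 ALLOC][1-8 ALLOC][9-29 FREE]
Op 7: d = realloc(d, 10) -> d = 1; heap: [0-0 ALLOC][1-10 ALLOC][11-29 FREE]
Op 8: free(d) -> (freed d); heap: [0-0 ALLOC][1-29 FREE]
malloc(22): first-fit scan over [0-0 ALLOC][1-29 FREE] -> 1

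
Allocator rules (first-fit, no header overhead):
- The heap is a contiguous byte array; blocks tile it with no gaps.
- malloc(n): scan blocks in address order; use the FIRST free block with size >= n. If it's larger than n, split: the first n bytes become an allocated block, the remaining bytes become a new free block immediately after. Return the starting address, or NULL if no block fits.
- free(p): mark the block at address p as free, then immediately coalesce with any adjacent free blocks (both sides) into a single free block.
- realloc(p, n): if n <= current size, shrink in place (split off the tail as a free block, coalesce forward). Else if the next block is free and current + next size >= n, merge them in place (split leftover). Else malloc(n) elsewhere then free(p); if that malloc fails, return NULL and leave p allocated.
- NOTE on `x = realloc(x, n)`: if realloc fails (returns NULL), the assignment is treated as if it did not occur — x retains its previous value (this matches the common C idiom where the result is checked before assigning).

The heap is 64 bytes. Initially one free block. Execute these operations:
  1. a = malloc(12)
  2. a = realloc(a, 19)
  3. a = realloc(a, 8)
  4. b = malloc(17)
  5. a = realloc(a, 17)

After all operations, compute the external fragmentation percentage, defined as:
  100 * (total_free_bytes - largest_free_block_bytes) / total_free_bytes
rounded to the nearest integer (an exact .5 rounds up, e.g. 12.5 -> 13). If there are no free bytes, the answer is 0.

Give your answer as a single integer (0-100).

Op 1: a = malloc(12) -> a = 0; heap: [0-11 ALLOC][12-63 FREE]
Op 2: a = realloc(a, 19) -> a = 0; heap: [0-18 ALLOC][19-63 FREE]
Op 3: a = realloc(a, 8) -> a = 0; heap: [0-7 ALLOC][8-63 FREE]
Op 4: b = malloc(17) -> b = 8; heap: [0-7 ALLOC][8-24 ALLOC][25-63 FREE]
Op 5: a = realloc(a, 17) -> a = 25; heap: [0-7 FREE][8-24 ALLOC][25-41 ALLOC][42-63 FREE]
Free blocks: [8 22] total_free=30 largest=22 -> 100*(30-22)/30 = 800/30 ≈ 26.667 -> rounds to 27

Answer: 27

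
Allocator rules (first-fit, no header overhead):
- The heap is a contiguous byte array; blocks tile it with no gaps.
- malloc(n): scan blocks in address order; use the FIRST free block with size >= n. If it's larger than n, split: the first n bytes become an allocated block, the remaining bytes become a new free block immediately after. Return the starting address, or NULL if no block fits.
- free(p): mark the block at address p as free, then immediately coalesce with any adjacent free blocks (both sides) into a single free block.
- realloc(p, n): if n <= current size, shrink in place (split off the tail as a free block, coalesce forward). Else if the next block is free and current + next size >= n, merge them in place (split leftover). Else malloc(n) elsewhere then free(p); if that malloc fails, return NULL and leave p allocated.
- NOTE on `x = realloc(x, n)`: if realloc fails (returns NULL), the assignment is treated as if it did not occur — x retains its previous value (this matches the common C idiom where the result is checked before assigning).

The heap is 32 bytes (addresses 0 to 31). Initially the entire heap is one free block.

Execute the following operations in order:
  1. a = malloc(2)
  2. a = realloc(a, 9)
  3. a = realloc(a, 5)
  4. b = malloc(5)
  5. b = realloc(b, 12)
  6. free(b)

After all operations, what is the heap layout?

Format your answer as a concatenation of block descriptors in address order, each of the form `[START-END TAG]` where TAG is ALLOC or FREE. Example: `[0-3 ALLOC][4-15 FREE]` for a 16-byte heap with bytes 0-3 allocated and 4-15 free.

Op 1: a = malloc(2) -> a = 0; heap: [0-1 ALLOC][2-31 FREE]
Op 2: a = realloc(a, 9) -> a = 0; heap: [0-8 ALLOC][9-31 FREE]
Op 3: a = realloc(a, 5) -> a = 0; heap: [0-4 ALLOC][5-31 FREE]
Op 4: b = malloc(5) -> b = 5; heap: [0-4 ALLOC][5-9 ALLOC][10-31 FREE]
Op 5: b = realloc(b, 12) -> b = 5; heap: [0-4 ALLOC][5-16 ALLOC][17-31 FREE]
Op 6: free(b) -> (freed b); heap: [0-4 ALLOC][5-31 FREE]

Answer: [0-4 ALLOC][5-31 FREE]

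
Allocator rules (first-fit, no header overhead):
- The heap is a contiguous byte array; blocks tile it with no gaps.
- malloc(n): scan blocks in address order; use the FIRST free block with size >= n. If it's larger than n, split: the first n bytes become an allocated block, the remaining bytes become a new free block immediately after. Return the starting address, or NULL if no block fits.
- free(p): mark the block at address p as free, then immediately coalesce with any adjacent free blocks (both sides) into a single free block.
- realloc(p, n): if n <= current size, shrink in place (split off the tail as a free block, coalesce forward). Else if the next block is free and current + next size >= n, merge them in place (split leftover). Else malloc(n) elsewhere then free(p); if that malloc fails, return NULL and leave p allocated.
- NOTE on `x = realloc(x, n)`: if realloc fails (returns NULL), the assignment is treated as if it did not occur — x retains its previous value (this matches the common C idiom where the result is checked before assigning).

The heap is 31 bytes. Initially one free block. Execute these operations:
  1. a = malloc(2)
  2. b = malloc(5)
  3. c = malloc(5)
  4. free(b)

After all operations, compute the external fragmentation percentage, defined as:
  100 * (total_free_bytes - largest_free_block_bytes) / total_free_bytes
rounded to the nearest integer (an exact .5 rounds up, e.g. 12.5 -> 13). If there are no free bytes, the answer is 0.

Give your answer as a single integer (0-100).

Answer: 21

Derivation:
Op 1: a = malloc(2) -> a = 0; heap: [0-1 ALLOC][2-30 FREE]
Op 2: b = malloc(5) -> b = 2; heap: [0-1 ALLOC][2-6 ALLOC][7-30 FREE]
Op 3: c = malloc(5) -> c = 7; heap: [0-1 ALLOC][2-6 ALLOC][7-11 ALLOC][12-30 FREE]
Op 4: free(b) -> (freed b); heap: [0-1 ALLOC][2-6 FREE][7-11 ALLOC][12-30 FREE]
Free blocks: [5 19] total_free=24 largest=19 -> 100*(24-19)/24 = 500/24 ≈ 20.833 -> rounds to 21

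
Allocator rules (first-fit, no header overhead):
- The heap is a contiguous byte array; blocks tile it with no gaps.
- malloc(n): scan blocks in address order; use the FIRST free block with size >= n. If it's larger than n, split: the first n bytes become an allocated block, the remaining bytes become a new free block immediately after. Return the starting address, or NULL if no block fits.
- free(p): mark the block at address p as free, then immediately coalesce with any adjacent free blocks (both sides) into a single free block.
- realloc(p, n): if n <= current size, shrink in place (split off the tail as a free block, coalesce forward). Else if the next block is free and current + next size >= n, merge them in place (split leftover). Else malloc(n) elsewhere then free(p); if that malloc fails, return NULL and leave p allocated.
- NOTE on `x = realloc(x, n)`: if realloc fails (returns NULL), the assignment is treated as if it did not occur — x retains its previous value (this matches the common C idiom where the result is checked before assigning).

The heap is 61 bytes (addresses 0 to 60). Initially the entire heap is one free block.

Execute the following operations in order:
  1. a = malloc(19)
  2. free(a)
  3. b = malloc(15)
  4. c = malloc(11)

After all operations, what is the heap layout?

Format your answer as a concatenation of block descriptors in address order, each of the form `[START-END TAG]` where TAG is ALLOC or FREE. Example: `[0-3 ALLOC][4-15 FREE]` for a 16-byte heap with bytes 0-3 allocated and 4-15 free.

Op 1: a = malloc(19) -> a = 0; heap: [0-18 ALLOC][19-60 FREE]
Op 2: free(a) -> (freed a); heap: [0-60 FREE]
Op 3: b = malloc(15) -> b = 0; heap: [0-14 ALLOC][15-60 FREE]
Op 4: c = malloc(11) -> c = 15; heap: [0-14 ALLOC][15-25 ALLOC][26-60 FREE]

Answer: [0-14 ALLOC][15-25 ALLOC][26-60 FREE]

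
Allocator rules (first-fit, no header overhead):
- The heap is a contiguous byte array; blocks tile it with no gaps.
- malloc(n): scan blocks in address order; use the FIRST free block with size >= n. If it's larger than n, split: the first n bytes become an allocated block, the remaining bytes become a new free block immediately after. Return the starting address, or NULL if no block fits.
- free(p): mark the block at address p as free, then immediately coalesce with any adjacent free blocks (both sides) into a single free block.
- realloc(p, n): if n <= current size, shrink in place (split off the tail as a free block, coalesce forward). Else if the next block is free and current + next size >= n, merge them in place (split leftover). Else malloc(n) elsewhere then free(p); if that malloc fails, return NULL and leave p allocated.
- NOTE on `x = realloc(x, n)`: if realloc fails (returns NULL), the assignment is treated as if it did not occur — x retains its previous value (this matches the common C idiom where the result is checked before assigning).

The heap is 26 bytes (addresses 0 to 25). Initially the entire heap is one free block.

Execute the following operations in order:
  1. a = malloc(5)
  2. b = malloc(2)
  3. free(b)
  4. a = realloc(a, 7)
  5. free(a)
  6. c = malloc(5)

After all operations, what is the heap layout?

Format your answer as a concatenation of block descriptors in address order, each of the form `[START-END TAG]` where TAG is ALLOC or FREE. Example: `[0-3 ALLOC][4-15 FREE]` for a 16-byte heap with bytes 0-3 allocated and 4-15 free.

Op 1: a = malloc(5) -> a = 0; heap: [0-4 ALLOC][5-25 FREE]
Op 2: b = malloc(2) -> b = 5; heap: [0-4 ALLOC][5-6 ALLOC][7-25 FREE]
Op 3: free(b) -> (freed b); heap: [0-4 ALLOC][5-25 FREE]
Op 4: a = realloc(a, 7) -> a = 0; heap: [0-6 ALLOC][7-25 FREE]
Op 5: free(a) -> (freed a); heap: [0-25 FREE]
Op 6: c = malloc(5) -> c = 0; heap: [0-4 ALLOC][5-25 FREE]

Answer: [0-4 ALLOC][5-25 FREE]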